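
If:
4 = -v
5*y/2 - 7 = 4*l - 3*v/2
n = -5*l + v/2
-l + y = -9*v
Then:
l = 154/3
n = -776/3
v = -4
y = 262/3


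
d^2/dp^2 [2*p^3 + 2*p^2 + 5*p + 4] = 12*p + 4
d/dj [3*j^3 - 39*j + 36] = 9*j^2 - 39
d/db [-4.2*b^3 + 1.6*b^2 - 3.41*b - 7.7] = -12.6*b^2 + 3.2*b - 3.41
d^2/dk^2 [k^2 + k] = 2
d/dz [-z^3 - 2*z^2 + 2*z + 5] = -3*z^2 - 4*z + 2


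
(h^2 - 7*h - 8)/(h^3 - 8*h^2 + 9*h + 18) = (h - 8)/(h^2 - 9*h + 18)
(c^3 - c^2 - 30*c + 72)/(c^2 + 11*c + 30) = (c^2 - 7*c + 12)/(c + 5)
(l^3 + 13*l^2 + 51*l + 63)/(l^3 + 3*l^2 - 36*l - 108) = (l^2 + 10*l + 21)/(l^2 - 36)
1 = 1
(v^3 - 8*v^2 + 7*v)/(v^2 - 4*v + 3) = v*(v - 7)/(v - 3)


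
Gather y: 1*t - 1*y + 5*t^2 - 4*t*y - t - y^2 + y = 5*t^2 - 4*t*y - y^2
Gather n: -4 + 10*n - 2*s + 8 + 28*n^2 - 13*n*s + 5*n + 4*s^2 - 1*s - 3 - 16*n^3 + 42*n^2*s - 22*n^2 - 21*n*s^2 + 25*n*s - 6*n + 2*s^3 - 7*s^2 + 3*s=-16*n^3 + n^2*(42*s + 6) + n*(-21*s^2 + 12*s + 9) + 2*s^3 - 3*s^2 + 1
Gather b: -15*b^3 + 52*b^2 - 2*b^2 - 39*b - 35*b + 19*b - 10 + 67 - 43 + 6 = -15*b^3 + 50*b^2 - 55*b + 20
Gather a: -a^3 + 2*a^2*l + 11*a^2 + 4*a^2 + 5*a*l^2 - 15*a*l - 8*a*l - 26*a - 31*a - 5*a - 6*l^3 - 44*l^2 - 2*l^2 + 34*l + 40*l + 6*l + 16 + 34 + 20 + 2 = -a^3 + a^2*(2*l + 15) + a*(5*l^2 - 23*l - 62) - 6*l^3 - 46*l^2 + 80*l + 72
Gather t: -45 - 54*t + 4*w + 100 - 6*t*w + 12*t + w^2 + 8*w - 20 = t*(-6*w - 42) + w^2 + 12*w + 35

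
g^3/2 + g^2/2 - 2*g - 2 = (g/2 + 1/2)*(g - 2)*(g + 2)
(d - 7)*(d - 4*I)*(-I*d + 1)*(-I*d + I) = -d^4 + 8*d^3 + 3*I*d^3 - 11*d^2 - 24*I*d^2 + 32*d + 21*I*d - 28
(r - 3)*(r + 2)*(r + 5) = r^3 + 4*r^2 - 11*r - 30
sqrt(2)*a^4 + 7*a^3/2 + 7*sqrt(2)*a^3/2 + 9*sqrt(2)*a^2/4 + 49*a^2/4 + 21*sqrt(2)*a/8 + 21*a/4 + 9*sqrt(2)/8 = (a + 1/2)*(a + 3)*(a + 3*sqrt(2)/2)*(sqrt(2)*a + 1/2)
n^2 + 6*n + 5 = (n + 1)*(n + 5)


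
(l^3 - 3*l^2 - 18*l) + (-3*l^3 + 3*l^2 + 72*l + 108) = -2*l^3 + 54*l + 108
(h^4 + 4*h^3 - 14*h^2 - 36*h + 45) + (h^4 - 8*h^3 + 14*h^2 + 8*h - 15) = 2*h^4 - 4*h^3 - 28*h + 30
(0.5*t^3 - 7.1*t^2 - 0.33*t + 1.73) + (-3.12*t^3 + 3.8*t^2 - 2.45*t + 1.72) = -2.62*t^3 - 3.3*t^2 - 2.78*t + 3.45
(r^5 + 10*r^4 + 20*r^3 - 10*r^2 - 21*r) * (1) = r^5 + 10*r^4 + 20*r^3 - 10*r^2 - 21*r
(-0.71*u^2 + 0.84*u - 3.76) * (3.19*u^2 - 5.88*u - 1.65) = -2.2649*u^4 + 6.8544*u^3 - 15.7621*u^2 + 20.7228*u + 6.204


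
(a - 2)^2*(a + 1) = a^3 - 3*a^2 + 4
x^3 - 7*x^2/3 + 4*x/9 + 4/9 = (x - 2)*(x - 2/3)*(x + 1/3)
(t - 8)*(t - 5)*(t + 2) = t^3 - 11*t^2 + 14*t + 80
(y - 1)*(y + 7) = y^2 + 6*y - 7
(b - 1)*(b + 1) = b^2 - 1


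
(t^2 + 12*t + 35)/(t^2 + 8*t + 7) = (t + 5)/(t + 1)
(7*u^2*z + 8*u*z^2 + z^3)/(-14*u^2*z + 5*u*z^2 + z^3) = (u + z)/(-2*u + z)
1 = 1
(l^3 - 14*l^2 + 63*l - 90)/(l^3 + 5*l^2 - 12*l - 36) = (l^2 - 11*l + 30)/(l^2 + 8*l + 12)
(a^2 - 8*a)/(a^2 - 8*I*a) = (a - 8)/(a - 8*I)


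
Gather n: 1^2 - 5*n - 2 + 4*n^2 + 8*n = 4*n^2 + 3*n - 1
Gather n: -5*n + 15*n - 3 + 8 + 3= 10*n + 8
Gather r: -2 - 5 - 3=-10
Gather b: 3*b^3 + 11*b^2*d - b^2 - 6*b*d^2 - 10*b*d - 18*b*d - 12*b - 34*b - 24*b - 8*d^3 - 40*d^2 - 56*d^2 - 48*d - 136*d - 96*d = 3*b^3 + b^2*(11*d - 1) + b*(-6*d^2 - 28*d - 70) - 8*d^3 - 96*d^2 - 280*d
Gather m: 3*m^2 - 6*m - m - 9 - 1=3*m^2 - 7*m - 10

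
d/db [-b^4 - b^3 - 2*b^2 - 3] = b*(-4*b^2 - 3*b - 4)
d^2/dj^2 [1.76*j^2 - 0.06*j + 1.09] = 3.52000000000000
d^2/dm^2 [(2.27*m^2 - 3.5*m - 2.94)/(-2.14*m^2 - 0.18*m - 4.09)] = (33.806008*m^3 + 199.994556*m^2 - 177.009672*m - 132.37375)/(9.800344*m^6 + 2.472984*m^5 + 56.3997*m^4 + 9.45864*m^3 + 107.79195*m^2 + 9.033174*m + 68.417929)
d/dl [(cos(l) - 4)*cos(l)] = 2*(2 - cos(l))*sin(l)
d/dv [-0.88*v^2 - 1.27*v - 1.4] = -1.76*v - 1.27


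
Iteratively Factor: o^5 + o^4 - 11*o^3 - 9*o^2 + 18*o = (o + 2)*(o^4 - o^3 - 9*o^2 + 9*o) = (o + 2)*(o + 3)*(o^3 - 4*o^2 + 3*o) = (o - 3)*(o + 2)*(o + 3)*(o^2 - o) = o*(o - 3)*(o + 2)*(o + 3)*(o - 1)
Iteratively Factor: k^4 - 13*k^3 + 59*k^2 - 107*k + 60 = (k - 5)*(k^3 - 8*k^2 + 19*k - 12) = (k - 5)*(k - 4)*(k^2 - 4*k + 3) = (k - 5)*(k - 4)*(k - 1)*(k - 3)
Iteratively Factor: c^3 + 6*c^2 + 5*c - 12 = (c - 1)*(c^2 + 7*c + 12) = (c - 1)*(c + 3)*(c + 4)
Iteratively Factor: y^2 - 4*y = (y - 4)*(y)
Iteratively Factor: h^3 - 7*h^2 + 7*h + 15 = (h - 3)*(h^2 - 4*h - 5) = (h - 3)*(h + 1)*(h - 5)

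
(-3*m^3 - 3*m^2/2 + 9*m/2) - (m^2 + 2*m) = -3*m^3 - 5*m^2/2 + 5*m/2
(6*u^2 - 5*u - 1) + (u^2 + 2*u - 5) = 7*u^2 - 3*u - 6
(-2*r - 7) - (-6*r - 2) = 4*r - 5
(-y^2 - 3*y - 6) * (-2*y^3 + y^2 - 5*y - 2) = 2*y^5 + 5*y^4 + 14*y^3 + 11*y^2 + 36*y + 12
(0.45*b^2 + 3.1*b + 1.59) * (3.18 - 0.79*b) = -0.3555*b^3 - 1.018*b^2 + 8.6019*b + 5.0562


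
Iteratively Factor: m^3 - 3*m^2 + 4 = (m + 1)*(m^2 - 4*m + 4) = (m - 2)*(m + 1)*(m - 2)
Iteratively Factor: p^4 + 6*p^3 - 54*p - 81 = (p + 3)*(p^3 + 3*p^2 - 9*p - 27) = (p - 3)*(p + 3)*(p^2 + 6*p + 9) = (p - 3)*(p + 3)^2*(p + 3)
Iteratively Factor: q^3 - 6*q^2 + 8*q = (q)*(q^2 - 6*q + 8) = q*(q - 4)*(q - 2)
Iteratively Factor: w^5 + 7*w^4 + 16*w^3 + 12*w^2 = (w)*(w^4 + 7*w^3 + 16*w^2 + 12*w) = w*(w + 2)*(w^3 + 5*w^2 + 6*w) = w*(w + 2)^2*(w^2 + 3*w) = w*(w + 2)^2*(w + 3)*(w)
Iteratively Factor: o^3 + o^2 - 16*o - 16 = (o + 4)*(o^2 - 3*o - 4) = (o + 1)*(o + 4)*(o - 4)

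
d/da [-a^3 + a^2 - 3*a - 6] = -3*a^2 + 2*a - 3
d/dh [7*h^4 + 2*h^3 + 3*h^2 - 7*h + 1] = 28*h^3 + 6*h^2 + 6*h - 7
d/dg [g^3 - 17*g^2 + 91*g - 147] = 3*g^2 - 34*g + 91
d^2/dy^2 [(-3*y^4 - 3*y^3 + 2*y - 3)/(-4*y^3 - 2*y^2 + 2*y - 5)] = 2*(12*y^6 - 240*y^5 + 6*y^4 - 90*y^3 + 564*y^2 + 69*y - 38)/(64*y^9 + 96*y^8 - 48*y^7 + 152*y^6 + 264*y^5 - 156*y^4 + 172*y^3 + 210*y^2 - 150*y + 125)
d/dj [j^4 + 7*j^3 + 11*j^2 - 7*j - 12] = 4*j^3 + 21*j^2 + 22*j - 7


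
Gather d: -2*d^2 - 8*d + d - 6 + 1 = -2*d^2 - 7*d - 5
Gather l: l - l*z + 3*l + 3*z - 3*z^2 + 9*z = l*(4 - z) - 3*z^2 + 12*z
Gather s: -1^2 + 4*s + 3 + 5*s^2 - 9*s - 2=5*s^2 - 5*s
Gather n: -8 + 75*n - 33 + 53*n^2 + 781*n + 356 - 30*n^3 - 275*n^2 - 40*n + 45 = -30*n^3 - 222*n^2 + 816*n + 360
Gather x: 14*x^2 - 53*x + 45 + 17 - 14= 14*x^2 - 53*x + 48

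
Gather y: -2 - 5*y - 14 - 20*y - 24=-25*y - 40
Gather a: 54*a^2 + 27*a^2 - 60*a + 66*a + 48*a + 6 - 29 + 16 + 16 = 81*a^2 + 54*a + 9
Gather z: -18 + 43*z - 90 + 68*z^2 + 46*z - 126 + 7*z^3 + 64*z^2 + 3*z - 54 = 7*z^3 + 132*z^2 + 92*z - 288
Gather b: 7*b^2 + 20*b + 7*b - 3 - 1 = 7*b^2 + 27*b - 4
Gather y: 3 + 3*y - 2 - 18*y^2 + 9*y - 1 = -18*y^2 + 12*y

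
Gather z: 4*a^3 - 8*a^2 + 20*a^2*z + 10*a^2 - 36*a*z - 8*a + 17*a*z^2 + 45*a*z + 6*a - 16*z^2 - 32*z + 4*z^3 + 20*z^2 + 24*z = 4*a^3 + 2*a^2 - 2*a + 4*z^3 + z^2*(17*a + 4) + z*(20*a^2 + 9*a - 8)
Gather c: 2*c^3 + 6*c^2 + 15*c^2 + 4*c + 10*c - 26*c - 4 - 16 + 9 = 2*c^3 + 21*c^2 - 12*c - 11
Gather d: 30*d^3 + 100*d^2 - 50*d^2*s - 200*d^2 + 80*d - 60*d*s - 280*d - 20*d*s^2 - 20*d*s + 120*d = 30*d^3 + d^2*(-50*s - 100) + d*(-20*s^2 - 80*s - 80)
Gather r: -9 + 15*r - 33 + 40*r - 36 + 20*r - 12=75*r - 90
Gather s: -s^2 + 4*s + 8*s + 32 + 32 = -s^2 + 12*s + 64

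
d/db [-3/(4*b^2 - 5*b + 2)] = 3*(8*b - 5)/(4*b^2 - 5*b + 2)^2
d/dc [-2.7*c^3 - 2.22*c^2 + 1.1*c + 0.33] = -8.1*c^2 - 4.44*c + 1.1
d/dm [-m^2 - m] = -2*m - 1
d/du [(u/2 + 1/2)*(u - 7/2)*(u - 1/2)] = 3*u^2/2 - 3*u - 9/8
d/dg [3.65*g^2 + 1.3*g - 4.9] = 7.3*g + 1.3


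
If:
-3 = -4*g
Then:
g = 3/4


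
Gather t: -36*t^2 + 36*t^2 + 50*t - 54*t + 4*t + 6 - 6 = 0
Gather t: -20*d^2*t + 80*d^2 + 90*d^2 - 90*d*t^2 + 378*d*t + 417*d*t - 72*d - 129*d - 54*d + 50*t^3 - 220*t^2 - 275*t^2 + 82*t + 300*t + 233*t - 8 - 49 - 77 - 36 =170*d^2 - 255*d + 50*t^3 + t^2*(-90*d - 495) + t*(-20*d^2 + 795*d + 615) - 170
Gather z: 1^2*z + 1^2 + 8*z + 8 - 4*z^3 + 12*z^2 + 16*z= -4*z^3 + 12*z^2 + 25*z + 9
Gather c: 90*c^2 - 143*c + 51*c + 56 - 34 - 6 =90*c^2 - 92*c + 16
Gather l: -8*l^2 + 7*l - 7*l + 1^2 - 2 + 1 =-8*l^2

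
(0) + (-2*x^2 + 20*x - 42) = -2*x^2 + 20*x - 42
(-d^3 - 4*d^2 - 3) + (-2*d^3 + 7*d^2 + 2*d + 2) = -3*d^3 + 3*d^2 + 2*d - 1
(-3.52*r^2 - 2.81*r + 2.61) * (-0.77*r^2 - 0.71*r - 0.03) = 2.7104*r^4 + 4.6629*r^3 + 0.0909999999999998*r^2 - 1.7688*r - 0.0783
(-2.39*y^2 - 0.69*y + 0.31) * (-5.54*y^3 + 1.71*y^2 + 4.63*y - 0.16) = 13.2406*y^5 - 0.2643*y^4 - 13.963*y^3 - 2.2822*y^2 + 1.5457*y - 0.0496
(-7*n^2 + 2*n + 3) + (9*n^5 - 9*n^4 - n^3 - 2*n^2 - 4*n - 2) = 9*n^5 - 9*n^4 - n^3 - 9*n^2 - 2*n + 1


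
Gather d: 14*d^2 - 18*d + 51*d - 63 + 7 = 14*d^2 + 33*d - 56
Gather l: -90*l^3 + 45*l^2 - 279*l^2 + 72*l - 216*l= -90*l^3 - 234*l^2 - 144*l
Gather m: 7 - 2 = 5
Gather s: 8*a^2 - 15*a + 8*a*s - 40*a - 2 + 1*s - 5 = 8*a^2 - 55*a + s*(8*a + 1) - 7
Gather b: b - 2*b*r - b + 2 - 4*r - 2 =-2*b*r - 4*r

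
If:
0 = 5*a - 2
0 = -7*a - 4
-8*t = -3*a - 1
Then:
No Solution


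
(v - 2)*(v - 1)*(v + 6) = v^3 + 3*v^2 - 16*v + 12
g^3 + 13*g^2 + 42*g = g*(g + 6)*(g + 7)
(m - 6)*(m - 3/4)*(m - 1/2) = m^3 - 29*m^2/4 + 63*m/8 - 9/4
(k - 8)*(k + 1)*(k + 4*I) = k^3 - 7*k^2 + 4*I*k^2 - 8*k - 28*I*k - 32*I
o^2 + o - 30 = (o - 5)*(o + 6)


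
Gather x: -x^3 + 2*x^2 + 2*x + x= -x^3 + 2*x^2 + 3*x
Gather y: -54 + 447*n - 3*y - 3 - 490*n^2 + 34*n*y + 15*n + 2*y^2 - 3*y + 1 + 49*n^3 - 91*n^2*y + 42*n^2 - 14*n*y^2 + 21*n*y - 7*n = 49*n^3 - 448*n^2 + 455*n + y^2*(2 - 14*n) + y*(-91*n^2 + 55*n - 6) - 56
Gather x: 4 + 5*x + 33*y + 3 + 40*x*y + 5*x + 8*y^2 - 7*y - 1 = x*(40*y + 10) + 8*y^2 + 26*y + 6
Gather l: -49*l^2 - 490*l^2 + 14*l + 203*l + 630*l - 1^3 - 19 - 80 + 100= -539*l^2 + 847*l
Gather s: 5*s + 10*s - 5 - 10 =15*s - 15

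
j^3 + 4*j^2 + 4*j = j*(j + 2)^2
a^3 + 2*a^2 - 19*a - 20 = (a - 4)*(a + 1)*(a + 5)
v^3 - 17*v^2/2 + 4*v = v*(v - 8)*(v - 1/2)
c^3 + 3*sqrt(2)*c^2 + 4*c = c*(c + sqrt(2))*(c + 2*sqrt(2))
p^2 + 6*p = p*(p + 6)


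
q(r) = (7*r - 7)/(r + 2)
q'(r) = 7/(r + 2) - (7*r - 7)/(r + 2)^2 = 21/(r + 2)^2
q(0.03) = -3.34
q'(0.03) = 5.10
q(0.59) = -1.11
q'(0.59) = 3.13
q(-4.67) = 14.87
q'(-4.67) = 2.95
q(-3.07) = 26.63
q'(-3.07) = 18.34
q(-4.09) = 17.05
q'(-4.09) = 4.81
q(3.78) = 3.37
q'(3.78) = 0.63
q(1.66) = 1.26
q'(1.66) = 1.57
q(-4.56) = 15.20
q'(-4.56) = 3.20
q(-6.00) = 12.25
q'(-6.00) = 1.31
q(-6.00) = 12.25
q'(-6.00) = 1.31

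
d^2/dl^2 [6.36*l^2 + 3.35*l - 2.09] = 12.7200000000000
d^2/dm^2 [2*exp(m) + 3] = 2*exp(m)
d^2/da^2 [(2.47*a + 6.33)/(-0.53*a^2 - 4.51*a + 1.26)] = (-(1.06*a + 4.51)*(2.12*a + 9.02)*(2.47*a + 6.33) + (7.8546*a + 28.9892)*(0.53*a^2 + 4.51*a - 1.26))/(0.53*a^2 + 4.51*a - 1.26)^3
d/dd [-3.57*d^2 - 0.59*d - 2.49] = -7.14*d - 0.59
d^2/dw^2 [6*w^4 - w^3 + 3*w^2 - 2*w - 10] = 72*w^2 - 6*w + 6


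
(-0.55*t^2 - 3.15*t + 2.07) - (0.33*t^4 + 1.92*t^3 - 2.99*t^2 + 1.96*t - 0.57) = -0.33*t^4 - 1.92*t^3 + 2.44*t^2 - 5.11*t + 2.64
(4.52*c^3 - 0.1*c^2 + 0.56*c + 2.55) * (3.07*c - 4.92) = 13.8764*c^4 - 22.5454*c^3 + 2.2112*c^2 + 5.0733*c - 12.546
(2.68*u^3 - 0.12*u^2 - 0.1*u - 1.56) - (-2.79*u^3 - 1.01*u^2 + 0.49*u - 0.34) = 5.47*u^3 + 0.89*u^2 - 0.59*u - 1.22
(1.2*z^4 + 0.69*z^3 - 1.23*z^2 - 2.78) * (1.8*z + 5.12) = 2.16*z^5 + 7.386*z^4 + 1.3188*z^3 - 6.2976*z^2 - 5.004*z - 14.2336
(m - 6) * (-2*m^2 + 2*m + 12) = -2*m^3 + 14*m^2 - 72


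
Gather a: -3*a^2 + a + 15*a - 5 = -3*a^2 + 16*a - 5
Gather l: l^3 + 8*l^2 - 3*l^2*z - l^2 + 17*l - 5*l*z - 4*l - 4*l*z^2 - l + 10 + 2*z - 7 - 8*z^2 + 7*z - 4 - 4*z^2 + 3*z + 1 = l^3 + l^2*(7 - 3*z) + l*(-4*z^2 - 5*z + 12) - 12*z^2 + 12*z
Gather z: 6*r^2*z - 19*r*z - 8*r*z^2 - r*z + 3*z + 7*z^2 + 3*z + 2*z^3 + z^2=2*z^3 + z^2*(8 - 8*r) + z*(6*r^2 - 20*r + 6)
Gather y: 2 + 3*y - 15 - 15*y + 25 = 12 - 12*y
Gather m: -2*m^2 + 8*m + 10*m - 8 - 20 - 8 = -2*m^2 + 18*m - 36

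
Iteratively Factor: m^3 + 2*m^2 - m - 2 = (m + 2)*(m^2 - 1) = (m - 1)*(m + 2)*(m + 1)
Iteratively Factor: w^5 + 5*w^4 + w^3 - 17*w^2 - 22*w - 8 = (w + 4)*(w^4 + w^3 - 3*w^2 - 5*w - 2) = (w + 1)*(w + 4)*(w^3 - 3*w - 2) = (w + 1)^2*(w + 4)*(w^2 - w - 2) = (w + 1)^3*(w + 4)*(w - 2)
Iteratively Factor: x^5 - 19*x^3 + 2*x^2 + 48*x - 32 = (x - 1)*(x^4 + x^3 - 18*x^2 - 16*x + 32) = (x - 1)*(x + 4)*(x^3 - 3*x^2 - 6*x + 8) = (x - 1)^2*(x + 4)*(x^2 - 2*x - 8) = (x - 1)^2*(x + 2)*(x + 4)*(x - 4)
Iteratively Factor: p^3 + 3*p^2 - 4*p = (p)*(p^2 + 3*p - 4) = p*(p - 1)*(p + 4)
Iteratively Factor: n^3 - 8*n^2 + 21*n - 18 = (n - 3)*(n^2 - 5*n + 6) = (n - 3)^2*(n - 2)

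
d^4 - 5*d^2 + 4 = (d - 2)*(d - 1)*(d + 1)*(d + 2)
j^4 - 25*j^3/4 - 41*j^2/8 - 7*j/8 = j*(j - 7)*(j + 1/4)*(j + 1/2)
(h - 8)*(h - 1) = h^2 - 9*h + 8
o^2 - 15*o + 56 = (o - 8)*(o - 7)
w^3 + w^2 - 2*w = w*(w - 1)*(w + 2)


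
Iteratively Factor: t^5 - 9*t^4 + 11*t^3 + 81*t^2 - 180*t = (t - 5)*(t^4 - 4*t^3 - 9*t^2 + 36*t) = (t - 5)*(t - 3)*(t^3 - t^2 - 12*t) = (t - 5)*(t - 3)*(t + 3)*(t^2 - 4*t) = (t - 5)*(t - 4)*(t - 3)*(t + 3)*(t)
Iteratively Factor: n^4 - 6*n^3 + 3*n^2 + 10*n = (n)*(n^3 - 6*n^2 + 3*n + 10) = n*(n - 5)*(n^2 - n - 2) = n*(n - 5)*(n + 1)*(n - 2)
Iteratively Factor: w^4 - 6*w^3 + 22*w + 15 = (w - 5)*(w^3 - w^2 - 5*w - 3) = (w - 5)*(w + 1)*(w^2 - 2*w - 3) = (w - 5)*(w + 1)^2*(w - 3)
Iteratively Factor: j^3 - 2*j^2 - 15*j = (j + 3)*(j^2 - 5*j) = (j - 5)*(j + 3)*(j)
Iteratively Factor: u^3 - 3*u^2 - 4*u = (u - 4)*(u^2 + u) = (u - 4)*(u + 1)*(u)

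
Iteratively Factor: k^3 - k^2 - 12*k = (k)*(k^2 - k - 12) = k*(k - 4)*(k + 3)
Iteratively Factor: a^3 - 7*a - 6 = (a + 1)*(a^2 - a - 6) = (a + 1)*(a + 2)*(a - 3)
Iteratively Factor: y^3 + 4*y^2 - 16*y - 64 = (y - 4)*(y^2 + 8*y + 16) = (y - 4)*(y + 4)*(y + 4)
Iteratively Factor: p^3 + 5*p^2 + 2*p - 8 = (p - 1)*(p^2 + 6*p + 8) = (p - 1)*(p + 2)*(p + 4)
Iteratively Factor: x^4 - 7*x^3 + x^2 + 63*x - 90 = (x - 2)*(x^3 - 5*x^2 - 9*x + 45) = (x - 5)*(x - 2)*(x^2 - 9) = (x - 5)*(x - 3)*(x - 2)*(x + 3)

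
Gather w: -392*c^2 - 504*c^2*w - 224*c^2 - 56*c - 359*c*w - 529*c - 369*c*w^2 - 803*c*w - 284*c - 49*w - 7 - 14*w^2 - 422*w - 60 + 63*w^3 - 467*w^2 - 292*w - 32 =-616*c^2 - 869*c + 63*w^3 + w^2*(-369*c - 481) + w*(-504*c^2 - 1162*c - 763) - 99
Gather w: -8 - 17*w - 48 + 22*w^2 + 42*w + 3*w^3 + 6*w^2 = 3*w^3 + 28*w^2 + 25*w - 56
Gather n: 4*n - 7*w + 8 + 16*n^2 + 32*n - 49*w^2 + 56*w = 16*n^2 + 36*n - 49*w^2 + 49*w + 8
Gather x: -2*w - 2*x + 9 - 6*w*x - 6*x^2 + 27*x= -2*w - 6*x^2 + x*(25 - 6*w) + 9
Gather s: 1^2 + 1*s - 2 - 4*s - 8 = -3*s - 9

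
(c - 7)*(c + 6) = c^2 - c - 42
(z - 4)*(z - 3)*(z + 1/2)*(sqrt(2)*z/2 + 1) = sqrt(2)*z^4/2 - 13*sqrt(2)*z^3/4 + z^3 - 13*z^2/2 + 17*sqrt(2)*z^2/4 + 3*sqrt(2)*z + 17*z/2 + 6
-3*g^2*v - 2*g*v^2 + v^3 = v*(-3*g + v)*(g + v)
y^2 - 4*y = y*(y - 4)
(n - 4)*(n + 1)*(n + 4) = n^3 + n^2 - 16*n - 16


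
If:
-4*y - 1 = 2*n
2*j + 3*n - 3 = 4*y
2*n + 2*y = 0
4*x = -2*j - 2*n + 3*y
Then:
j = -1/4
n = 1/2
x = -1/2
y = -1/2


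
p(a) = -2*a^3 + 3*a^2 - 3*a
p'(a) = -6*a^2 + 6*a - 3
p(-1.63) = 21.52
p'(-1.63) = -28.72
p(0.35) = -0.77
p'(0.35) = -1.64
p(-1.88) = 29.53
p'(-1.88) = -35.49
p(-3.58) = 140.95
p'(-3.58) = -101.38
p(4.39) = -124.56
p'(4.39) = -92.29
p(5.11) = -203.86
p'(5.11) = -129.01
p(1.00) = -2.00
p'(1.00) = -3.00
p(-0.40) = 1.81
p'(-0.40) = -6.36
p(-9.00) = 1728.00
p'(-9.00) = -543.00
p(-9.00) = 1728.00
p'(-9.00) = -543.00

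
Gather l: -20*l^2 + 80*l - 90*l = -20*l^2 - 10*l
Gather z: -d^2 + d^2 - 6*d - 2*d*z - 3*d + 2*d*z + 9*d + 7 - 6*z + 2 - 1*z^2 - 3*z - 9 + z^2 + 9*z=0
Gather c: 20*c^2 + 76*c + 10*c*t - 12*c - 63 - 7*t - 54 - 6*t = 20*c^2 + c*(10*t + 64) - 13*t - 117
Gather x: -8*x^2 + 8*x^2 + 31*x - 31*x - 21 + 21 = 0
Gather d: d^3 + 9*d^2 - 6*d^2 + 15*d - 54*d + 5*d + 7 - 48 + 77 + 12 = d^3 + 3*d^2 - 34*d + 48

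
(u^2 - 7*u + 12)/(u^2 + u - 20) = (u - 3)/(u + 5)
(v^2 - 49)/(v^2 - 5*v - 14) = (v + 7)/(v + 2)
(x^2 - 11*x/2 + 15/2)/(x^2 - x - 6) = (x - 5/2)/(x + 2)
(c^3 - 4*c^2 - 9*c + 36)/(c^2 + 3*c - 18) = (c^2 - c - 12)/(c + 6)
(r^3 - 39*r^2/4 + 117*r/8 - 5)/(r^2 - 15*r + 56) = (8*r^2 - 14*r + 5)/(8*(r - 7))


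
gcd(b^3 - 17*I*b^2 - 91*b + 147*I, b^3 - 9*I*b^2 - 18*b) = b - 3*I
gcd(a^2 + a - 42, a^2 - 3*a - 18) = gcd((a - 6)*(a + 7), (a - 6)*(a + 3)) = a - 6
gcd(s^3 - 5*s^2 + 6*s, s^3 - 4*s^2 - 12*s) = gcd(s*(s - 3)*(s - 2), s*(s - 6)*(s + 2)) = s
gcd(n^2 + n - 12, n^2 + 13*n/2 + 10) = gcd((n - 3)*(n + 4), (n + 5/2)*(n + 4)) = n + 4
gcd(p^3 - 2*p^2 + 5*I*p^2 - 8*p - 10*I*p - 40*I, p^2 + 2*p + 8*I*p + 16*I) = p + 2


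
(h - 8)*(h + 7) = h^2 - h - 56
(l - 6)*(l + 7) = l^2 + l - 42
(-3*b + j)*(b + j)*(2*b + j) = -6*b^3 - 7*b^2*j + j^3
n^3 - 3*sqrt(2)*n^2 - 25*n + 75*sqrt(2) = (n - 5)*(n + 5)*(n - 3*sqrt(2))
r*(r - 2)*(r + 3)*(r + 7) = r^4 + 8*r^3 + r^2 - 42*r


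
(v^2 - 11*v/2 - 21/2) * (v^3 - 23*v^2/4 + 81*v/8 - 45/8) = v^5 - 45*v^4/4 + 125*v^3/4 - 15*v^2/16 - 603*v/8 + 945/16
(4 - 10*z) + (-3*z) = 4 - 13*z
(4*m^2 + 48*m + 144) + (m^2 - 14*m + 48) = 5*m^2 + 34*m + 192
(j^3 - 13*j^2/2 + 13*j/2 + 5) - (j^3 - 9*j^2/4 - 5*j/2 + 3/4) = -17*j^2/4 + 9*j + 17/4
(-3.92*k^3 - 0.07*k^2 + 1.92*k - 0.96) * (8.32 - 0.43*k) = 1.6856*k^4 - 32.5843*k^3 - 1.408*k^2 + 16.3872*k - 7.9872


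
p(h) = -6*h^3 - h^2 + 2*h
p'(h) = -18*h^2 - 2*h + 2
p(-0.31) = -0.54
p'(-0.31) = 0.89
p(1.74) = -31.16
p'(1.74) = -55.98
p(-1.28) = 8.38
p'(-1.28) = -24.93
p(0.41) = 0.24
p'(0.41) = -1.85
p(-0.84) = 1.17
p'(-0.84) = -9.02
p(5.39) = -957.82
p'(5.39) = -531.72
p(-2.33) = 65.81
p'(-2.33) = -91.06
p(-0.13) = -0.26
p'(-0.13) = 1.96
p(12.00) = -10488.00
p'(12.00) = -2614.00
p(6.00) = -1320.00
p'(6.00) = -658.00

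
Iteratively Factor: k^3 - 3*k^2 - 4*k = (k)*(k^2 - 3*k - 4) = k*(k + 1)*(k - 4)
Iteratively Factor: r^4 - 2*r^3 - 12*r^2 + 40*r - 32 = (r - 2)*(r^3 - 12*r + 16) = (r - 2)^2*(r^2 + 2*r - 8) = (r - 2)^2*(r + 4)*(r - 2)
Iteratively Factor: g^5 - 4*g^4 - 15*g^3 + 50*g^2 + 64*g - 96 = (g + 2)*(g^4 - 6*g^3 - 3*g^2 + 56*g - 48) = (g - 4)*(g + 2)*(g^3 - 2*g^2 - 11*g + 12) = (g - 4)^2*(g + 2)*(g^2 + 2*g - 3) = (g - 4)^2*(g - 1)*(g + 2)*(g + 3)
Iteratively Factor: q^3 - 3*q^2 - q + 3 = (q - 3)*(q^2 - 1) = (q - 3)*(q + 1)*(q - 1)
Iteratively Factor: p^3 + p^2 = (p + 1)*(p^2) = p*(p + 1)*(p)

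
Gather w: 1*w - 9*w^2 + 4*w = -9*w^2 + 5*w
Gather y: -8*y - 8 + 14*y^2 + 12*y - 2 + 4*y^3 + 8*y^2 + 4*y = 4*y^3 + 22*y^2 + 8*y - 10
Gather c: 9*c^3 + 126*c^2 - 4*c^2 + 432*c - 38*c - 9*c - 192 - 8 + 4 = 9*c^3 + 122*c^2 + 385*c - 196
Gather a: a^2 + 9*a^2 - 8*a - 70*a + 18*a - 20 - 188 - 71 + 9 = 10*a^2 - 60*a - 270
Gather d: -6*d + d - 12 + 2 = -5*d - 10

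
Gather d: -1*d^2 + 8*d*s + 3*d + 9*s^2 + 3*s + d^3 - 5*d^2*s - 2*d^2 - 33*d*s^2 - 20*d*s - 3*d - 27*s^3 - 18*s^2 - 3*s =d^3 + d^2*(-5*s - 3) + d*(-33*s^2 - 12*s) - 27*s^3 - 9*s^2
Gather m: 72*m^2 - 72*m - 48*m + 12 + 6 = 72*m^2 - 120*m + 18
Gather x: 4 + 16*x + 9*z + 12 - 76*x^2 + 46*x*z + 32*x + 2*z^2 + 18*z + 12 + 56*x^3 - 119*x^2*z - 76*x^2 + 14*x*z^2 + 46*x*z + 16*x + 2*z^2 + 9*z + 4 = 56*x^3 + x^2*(-119*z - 152) + x*(14*z^2 + 92*z + 64) + 4*z^2 + 36*z + 32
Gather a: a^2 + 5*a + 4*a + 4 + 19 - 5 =a^2 + 9*a + 18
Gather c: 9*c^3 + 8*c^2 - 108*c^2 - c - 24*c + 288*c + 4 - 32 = 9*c^3 - 100*c^2 + 263*c - 28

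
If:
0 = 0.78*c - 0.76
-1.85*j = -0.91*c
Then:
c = 0.97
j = 0.48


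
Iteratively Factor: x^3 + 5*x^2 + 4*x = (x)*(x^2 + 5*x + 4) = x*(x + 1)*(x + 4)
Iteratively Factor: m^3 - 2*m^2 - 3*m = (m + 1)*(m^2 - 3*m) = (m - 3)*(m + 1)*(m)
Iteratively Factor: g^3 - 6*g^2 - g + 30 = (g - 5)*(g^2 - g - 6) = (g - 5)*(g + 2)*(g - 3)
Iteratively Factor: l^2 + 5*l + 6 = (l + 2)*(l + 3)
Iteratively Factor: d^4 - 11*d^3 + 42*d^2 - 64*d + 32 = (d - 2)*(d^3 - 9*d^2 + 24*d - 16) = (d - 4)*(d - 2)*(d^2 - 5*d + 4) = (d - 4)^2*(d - 2)*(d - 1)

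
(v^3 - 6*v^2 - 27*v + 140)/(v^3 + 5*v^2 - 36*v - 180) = (v^2 - 11*v + 28)/(v^2 - 36)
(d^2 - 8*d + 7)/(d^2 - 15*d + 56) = (d - 1)/(d - 8)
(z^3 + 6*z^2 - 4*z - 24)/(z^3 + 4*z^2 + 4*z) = (z^2 + 4*z - 12)/(z*(z + 2))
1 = 1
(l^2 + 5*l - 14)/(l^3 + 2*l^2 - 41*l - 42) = (l - 2)/(l^2 - 5*l - 6)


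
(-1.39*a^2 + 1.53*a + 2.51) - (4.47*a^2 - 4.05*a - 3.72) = -5.86*a^2 + 5.58*a + 6.23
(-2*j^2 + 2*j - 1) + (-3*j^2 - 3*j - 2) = -5*j^2 - j - 3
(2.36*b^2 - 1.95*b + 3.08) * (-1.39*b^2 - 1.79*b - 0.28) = -3.2804*b^4 - 1.5139*b^3 - 1.4515*b^2 - 4.9672*b - 0.8624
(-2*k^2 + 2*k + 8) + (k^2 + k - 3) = -k^2 + 3*k + 5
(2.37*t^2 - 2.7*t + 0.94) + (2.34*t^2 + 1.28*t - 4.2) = 4.71*t^2 - 1.42*t - 3.26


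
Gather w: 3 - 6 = -3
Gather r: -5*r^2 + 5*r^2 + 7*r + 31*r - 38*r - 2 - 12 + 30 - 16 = 0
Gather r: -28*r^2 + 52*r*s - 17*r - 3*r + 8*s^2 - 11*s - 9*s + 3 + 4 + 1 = -28*r^2 + r*(52*s - 20) + 8*s^2 - 20*s + 8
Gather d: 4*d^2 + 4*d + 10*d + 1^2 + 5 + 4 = 4*d^2 + 14*d + 10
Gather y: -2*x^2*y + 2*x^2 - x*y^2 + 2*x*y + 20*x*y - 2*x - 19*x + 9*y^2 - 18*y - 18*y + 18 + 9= 2*x^2 - 21*x + y^2*(9 - x) + y*(-2*x^2 + 22*x - 36) + 27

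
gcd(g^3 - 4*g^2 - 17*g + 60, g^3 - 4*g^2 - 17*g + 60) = g^3 - 4*g^2 - 17*g + 60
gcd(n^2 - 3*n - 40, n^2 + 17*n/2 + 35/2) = n + 5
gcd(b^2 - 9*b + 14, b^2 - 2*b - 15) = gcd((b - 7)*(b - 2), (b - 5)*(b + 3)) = 1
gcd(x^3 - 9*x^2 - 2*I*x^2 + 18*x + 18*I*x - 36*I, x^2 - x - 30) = x - 6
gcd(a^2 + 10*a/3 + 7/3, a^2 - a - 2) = a + 1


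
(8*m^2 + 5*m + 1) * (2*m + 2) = 16*m^3 + 26*m^2 + 12*m + 2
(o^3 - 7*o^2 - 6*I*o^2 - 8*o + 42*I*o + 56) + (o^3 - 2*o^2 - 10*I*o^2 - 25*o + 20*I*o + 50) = 2*o^3 - 9*o^2 - 16*I*o^2 - 33*o + 62*I*o + 106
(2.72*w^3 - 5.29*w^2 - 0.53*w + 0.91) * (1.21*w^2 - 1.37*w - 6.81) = 3.2912*w^5 - 10.1273*w^4 - 11.9172*w^3 + 37.8521*w^2 + 2.3626*w - 6.1971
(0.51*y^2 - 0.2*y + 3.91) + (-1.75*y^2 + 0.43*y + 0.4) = -1.24*y^2 + 0.23*y + 4.31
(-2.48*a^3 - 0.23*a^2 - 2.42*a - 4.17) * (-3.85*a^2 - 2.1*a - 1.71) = 9.548*a^5 + 6.0935*a^4 + 14.0408*a^3 + 21.5298*a^2 + 12.8952*a + 7.1307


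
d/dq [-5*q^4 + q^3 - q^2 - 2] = q*(-20*q^2 + 3*q - 2)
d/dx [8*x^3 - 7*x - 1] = 24*x^2 - 7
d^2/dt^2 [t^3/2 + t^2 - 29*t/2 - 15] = 3*t + 2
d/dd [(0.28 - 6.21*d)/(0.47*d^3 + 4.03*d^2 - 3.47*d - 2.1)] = (5.8374*d^3 + 24.6315*d^2 - 2.2568*d + 14.0126)/(0.2209*d^6 + 3.7882*d^5 + 12.9791*d^4 - 29.9422*d^3 - 4.8851*d^2 + 14.574*d + 4.41)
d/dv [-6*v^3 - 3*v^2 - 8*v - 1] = -18*v^2 - 6*v - 8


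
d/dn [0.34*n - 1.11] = 0.340000000000000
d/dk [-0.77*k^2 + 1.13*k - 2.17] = 1.13 - 1.54*k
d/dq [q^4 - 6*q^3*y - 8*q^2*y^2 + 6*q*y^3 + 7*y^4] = 4*q^3 - 18*q^2*y - 16*q*y^2 + 6*y^3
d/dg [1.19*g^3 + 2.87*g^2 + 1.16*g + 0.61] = 3.57*g^2 + 5.74*g + 1.16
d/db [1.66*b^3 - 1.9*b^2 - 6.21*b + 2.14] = 4.98*b^2 - 3.8*b - 6.21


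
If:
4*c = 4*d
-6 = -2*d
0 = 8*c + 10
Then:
No Solution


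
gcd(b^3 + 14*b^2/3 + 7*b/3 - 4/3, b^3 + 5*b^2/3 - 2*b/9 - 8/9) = b + 1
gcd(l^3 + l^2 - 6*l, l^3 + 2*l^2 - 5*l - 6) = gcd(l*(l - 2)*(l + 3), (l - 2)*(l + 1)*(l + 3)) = l^2 + l - 6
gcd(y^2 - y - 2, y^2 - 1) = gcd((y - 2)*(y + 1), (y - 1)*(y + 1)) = y + 1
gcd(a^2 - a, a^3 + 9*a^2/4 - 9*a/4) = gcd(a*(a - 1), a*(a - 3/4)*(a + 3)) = a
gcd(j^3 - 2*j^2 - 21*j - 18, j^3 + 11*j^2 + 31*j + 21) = j^2 + 4*j + 3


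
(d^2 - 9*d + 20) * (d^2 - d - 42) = d^4 - 10*d^3 - 13*d^2 + 358*d - 840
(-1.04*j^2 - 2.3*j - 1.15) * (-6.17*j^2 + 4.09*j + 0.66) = 6.4168*j^4 + 9.9374*j^3 - 2.9979*j^2 - 6.2215*j - 0.759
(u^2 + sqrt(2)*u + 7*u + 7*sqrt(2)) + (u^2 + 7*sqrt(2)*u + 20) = 2*u^2 + 7*u + 8*sqrt(2)*u + 7*sqrt(2) + 20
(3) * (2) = 6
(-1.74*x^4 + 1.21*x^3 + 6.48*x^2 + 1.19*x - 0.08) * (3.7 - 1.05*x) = 1.827*x^5 - 7.7085*x^4 - 2.327*x^3 + 22.7265*x^2 + 4.487*x - 0.296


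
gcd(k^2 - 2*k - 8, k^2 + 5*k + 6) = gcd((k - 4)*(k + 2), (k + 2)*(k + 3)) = k + 2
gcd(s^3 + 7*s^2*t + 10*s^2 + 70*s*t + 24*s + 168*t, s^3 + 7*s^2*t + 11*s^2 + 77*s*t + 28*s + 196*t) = s^2 + 7*s*t + 4*s + 28*t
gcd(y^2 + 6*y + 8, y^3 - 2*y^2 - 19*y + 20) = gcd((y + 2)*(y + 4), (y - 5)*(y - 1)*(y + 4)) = y + 4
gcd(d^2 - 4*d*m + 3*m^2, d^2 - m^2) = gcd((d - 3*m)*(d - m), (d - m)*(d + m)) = d - m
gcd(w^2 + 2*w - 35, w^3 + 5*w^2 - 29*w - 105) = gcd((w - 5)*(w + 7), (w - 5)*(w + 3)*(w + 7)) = w^2 + 2*w - 35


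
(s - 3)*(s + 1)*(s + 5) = s^3 + 3*s^2 - 13*s - 15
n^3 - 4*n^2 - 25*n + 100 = (n - 5)*(n - 4)*(n + 5)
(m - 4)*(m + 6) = m^2 + 2*m - 24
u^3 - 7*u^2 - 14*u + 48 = (u - 8)*(u - 2)*(u + 3)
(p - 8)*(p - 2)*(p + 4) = p^3 - 6*p^2 - 24*p + 64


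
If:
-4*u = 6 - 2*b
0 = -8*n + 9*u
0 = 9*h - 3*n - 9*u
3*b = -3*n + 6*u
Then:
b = -7/3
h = -11/3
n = -3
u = -8/3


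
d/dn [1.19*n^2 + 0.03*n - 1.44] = 2.38*n + 0.03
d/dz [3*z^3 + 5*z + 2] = 9*z^2 + 5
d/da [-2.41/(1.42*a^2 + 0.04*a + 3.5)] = (6.8444*a + 0.0964)/(1.42*a^2 + 0.04*a + 3.5)^2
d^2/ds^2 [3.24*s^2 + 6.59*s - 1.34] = 6.48000000000000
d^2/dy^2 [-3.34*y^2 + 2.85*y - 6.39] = -6.68000000000000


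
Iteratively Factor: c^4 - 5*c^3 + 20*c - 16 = (c - 4)*(c^3 - c^2 - 4*c + 4) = (c - 4)*(c - 2)*(c^2 + c - 2) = (c - 4)*(c - 2)*(c - 1)*(c + 2)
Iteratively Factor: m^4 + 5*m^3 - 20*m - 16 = (m - 2)*(m^3 + 7*m^2 + 14*m + 8) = (m - 2)*(m + 1)*(m^2 + 6*m + 8) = (m - 2)*(m + 1)*(m + 4)*(m + 2)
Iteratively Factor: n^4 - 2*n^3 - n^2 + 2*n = (n - 2)*(n^3 - n) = n*(n - 2)*(n^2 - 1) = n*(n - 2)*(n - 1)*(n + 1)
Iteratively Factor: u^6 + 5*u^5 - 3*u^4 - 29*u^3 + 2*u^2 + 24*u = (u + 4)*(u^5 + u^4 - 7*u^3 - u^2 + 6*u) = (u + 1)*(u + 4)*(u^4 - 7*u^2 + 6*u) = (u - 1)*(u + 1)*(u + 4)*(u^3 + u^2 - 6*u) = (u - 1)*(u + 1)*(u + 3)*(u + 4)*(u^2 - 2*u) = (u - 2)*(u - 1)*(u + 1)*(u + 3)*(u + 4)*(u)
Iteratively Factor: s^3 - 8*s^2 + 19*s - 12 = (s - 1)*(s^2 - 7*s + 12) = (s - 3)*(s - 1)*(s - 4)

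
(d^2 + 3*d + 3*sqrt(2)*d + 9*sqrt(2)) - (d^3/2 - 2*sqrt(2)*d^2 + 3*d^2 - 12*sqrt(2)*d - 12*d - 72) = -d^3/2 - 2*d^2 + 2*sqrt(2)*d^2 + 15*d + 15*sqrt(2)*d + 9*sqrt(2) + 72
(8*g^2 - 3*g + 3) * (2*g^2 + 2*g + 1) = 16*g^4 + 10*g^3 + 8*g^2 + 3*g + 3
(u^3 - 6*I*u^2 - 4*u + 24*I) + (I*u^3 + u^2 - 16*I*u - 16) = u^3 + I*u^3 + u^2 - 6*I*u^2 - 4*u - 16*I*u - 16 + 24*I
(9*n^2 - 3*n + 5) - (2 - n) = 9*n^2 - 2*n + 3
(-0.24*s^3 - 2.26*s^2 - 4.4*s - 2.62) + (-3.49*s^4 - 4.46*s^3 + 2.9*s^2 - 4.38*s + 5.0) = -3.49*s^4 - 4.7*s^3 + 0.64*s^2 - 8.78*s + 2.38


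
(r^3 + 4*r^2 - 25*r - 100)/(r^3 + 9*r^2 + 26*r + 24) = (r^2 - 25)/(r^2 + 5*r + 6)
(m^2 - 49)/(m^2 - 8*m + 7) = (m + 7)/(m - 1)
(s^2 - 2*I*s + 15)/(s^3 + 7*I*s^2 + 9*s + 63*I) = (s - 5*I)/(s^2 + 4*I*s + 21)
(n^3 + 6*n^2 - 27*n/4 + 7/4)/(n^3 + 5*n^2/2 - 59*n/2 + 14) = (n - 1/2)/(n - 4)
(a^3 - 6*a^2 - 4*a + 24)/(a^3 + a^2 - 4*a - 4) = (a - 6)/(a + 1)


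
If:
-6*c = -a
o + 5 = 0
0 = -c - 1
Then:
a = -6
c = -1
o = -5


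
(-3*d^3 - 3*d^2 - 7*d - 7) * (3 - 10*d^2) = 30*d^5 + 30*d^4 + 61*d^3 + 61*d^2 - 21*d - 21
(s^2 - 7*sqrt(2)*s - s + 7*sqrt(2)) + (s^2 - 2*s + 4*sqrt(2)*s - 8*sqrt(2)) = 2*s^2 - 3*sqrt(2)*s - 3*s - sqrt(2)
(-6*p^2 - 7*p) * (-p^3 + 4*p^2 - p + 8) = 6*p^5 - 17*p^4 - 22*p^3 - 41*p^2 - 56*p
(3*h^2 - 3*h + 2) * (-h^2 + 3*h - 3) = -3*h^4 + 12*h^3 - 20*h^2 + 15*h - 6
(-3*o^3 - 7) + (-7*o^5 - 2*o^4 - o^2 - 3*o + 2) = -7*o^5 - 2*o^4 - 3*o^3 - o^2 - 3*o - 5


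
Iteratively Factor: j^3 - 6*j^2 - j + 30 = (j - 3)*(j^2 - 3*j - 10) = (j - 3)*(j + 2)*(j - 5)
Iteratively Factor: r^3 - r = (r + 1)*(r^2 - r) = r*(r + 1)*(r - 1)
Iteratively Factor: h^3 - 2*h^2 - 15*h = (h + 3)*(h^2 - 5*h) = h*(h + 3)*(h - 5)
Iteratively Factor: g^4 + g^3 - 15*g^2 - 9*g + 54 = (g - 3)*(g^3 + 4*g^2 - 3*g - 18) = (g - 3)*(g + 3)*(g^2 + g - 6) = (g - 3)*(g - 2)*(g + 3)*(g + 3)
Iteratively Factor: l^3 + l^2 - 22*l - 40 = (l - 5)*(l^2 + 6*l + 8) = (l - 5)*(l + 2)*(l + 4)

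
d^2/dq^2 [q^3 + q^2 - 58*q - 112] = 6*q + 2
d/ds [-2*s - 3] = -2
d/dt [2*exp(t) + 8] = 2*exp(t)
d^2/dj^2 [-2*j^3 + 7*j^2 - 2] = 14 - 12*j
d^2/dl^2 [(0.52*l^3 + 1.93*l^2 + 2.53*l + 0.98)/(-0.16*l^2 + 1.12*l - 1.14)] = (-2.77555756156289e-17*l^5 - 1.936128*l^3 + 5.94528*l^2 - 0.232224*l - 13.578184)/(0.004096*l^6 - 0.086016*l^5 + 0.689664*l^4 - 2.630656*l^3 + 4.913856*l^2 - 4.366656*l + 1.481544)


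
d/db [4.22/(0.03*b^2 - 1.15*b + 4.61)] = (4.853 - 0.2532*b)/(0.03*b^2 - 1.15*b + 4.61)^2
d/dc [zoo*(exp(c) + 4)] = zoo*exp(c)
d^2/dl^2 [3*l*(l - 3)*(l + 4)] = 18*l + 6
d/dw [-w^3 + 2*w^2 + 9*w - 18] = -3*w^2 + 4*w + 9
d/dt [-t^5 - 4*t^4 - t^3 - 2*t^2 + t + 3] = -5*t^4 - 16*t^3 - 3*t^2 - 4*t + 1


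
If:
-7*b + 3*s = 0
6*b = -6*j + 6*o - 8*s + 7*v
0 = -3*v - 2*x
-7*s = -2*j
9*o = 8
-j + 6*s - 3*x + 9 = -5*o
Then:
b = -631/3351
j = -30919/20106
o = 8/9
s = -4417/10053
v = -27581/10053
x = 27581/6702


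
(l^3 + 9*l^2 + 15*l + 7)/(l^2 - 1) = (l^2 + 8*l + 7)/(l - 1)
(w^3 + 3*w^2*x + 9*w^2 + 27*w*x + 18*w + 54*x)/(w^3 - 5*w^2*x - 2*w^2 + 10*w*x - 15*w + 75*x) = (-w^2 - 3*w*x - 6*w - 18*x)/(-w^2 + 5*w*x + 5*w - 25*x)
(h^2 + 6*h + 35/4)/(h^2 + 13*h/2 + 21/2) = (h + 5/2)/(h + 3)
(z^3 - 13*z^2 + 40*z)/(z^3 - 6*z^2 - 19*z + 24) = z*(z - 5)/(z^2 + 2*z - 3)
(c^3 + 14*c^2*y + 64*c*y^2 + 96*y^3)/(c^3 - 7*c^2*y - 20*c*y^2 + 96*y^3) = (c^2 + 10*c*y + 24*y^2)/(c^2 - 11*c*y + 24*y^2)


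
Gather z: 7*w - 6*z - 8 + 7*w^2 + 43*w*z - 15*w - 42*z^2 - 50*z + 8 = 7*w^2 - 8*w - 42*z^2 + z*(43*w - 56)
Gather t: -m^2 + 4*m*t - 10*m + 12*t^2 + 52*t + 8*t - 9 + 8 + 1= -m^2 - 10*m + 12*t^2 + t*(4*m + 60)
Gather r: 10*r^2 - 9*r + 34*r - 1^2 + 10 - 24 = 10*r^2 + 25*r - 15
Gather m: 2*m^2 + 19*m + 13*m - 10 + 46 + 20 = 2*m^2 + 32*m + 56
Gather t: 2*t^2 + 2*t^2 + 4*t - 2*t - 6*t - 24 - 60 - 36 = 4*t^2 - 4*t - 120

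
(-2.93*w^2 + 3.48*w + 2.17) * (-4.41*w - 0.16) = 12.9213*w^3 - 14.878*w^2 - 10.1265*w - 0.3472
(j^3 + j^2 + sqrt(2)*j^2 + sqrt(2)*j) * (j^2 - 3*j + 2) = j^5 - 2*j^4 + sqrt(2)*j^4 - 2*sqrt(2)*j^3 - j^3 - sqrt(2)*j^2 + 2*j^2 + 2*sqrt(2)*j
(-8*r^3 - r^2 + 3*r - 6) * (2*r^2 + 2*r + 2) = -16*r^5 - 18*r^4 - 12*r^3 - 8*r^2 - 6*r - 12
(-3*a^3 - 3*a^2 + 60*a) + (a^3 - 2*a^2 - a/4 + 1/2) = -2*a^3 - 5*a^2 + 239*a/4 + 1/2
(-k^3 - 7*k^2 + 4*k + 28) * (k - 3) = -k^4 - 4*k^3 + 25*k^2 + 16*k - 84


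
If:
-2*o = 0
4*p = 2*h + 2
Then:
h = 2*p - 1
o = 0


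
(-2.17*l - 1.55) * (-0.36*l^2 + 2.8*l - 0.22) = 0.7812*l^3 - 5.518*l^2 - 3.8626*l + 0.341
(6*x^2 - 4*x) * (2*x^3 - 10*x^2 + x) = 12*x^5 - 68*x^4 + 46*x^3 - 4*x^2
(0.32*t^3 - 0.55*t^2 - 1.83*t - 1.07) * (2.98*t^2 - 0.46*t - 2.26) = 0.9536*t^5 - 1.7862*t^4 - 5.9236*t^3 - 1.1038*t^2 + 4.628*t + 2.4182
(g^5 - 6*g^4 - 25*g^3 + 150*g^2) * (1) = g^5 - 6*g^4 - 25*g^3 + 150*g^2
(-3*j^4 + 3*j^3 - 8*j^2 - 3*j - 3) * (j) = -3*j^5 + 3*j^4 - 8*j^3 - 3*j^2 - 3*j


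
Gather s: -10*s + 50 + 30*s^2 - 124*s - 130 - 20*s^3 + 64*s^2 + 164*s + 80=-20*s^3 + 94*s^2 + 30*s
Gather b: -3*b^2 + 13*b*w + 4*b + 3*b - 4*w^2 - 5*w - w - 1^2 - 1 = -3*b^2 + b*(13*w + 7) - 4*w^2 - 6*w - 2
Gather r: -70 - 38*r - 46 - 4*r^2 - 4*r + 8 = -4*r^2 - 42*r - 108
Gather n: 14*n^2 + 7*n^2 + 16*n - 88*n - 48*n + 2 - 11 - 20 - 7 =21*n^2 - 120*n - 36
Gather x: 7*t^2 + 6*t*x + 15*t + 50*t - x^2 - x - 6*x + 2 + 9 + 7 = 7*t^2 + 65*t - x^2 + x*(6*t - 7) + 18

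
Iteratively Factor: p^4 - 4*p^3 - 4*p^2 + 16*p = (p - 2)*(p^3 - 2*p^2 - 8*p) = (p - 4)*(p - 2)*(p^2 + 2*p) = p*(p - 4)*(p - 2)*(p + 2)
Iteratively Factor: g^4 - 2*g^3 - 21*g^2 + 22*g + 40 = (g - 5)*(g^3 + 3*g^2 - 6*g - 8) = (g - 5)*(g + 4)*(g^2 - g - 2) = (g - 5)*(g - 2)*(g + 4)*(g + 1)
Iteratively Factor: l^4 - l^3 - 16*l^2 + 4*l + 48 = (l - 4)*(l^3 + 3*l^2 - 4*l - 12) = (l - 4)*(l + 3)*(l^2 - 4) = (l - 4)*(l - 2)*(l + 3)*(l + 2)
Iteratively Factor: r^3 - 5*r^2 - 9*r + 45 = (r - 3)*(r^2 - 2*r - 15) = (r - 3)*(r + 3)*(r - 5)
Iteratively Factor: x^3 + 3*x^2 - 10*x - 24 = (x - 3)*(x^2 + 6*x + 8) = (x - 3)*(x + 2)*(x + 4)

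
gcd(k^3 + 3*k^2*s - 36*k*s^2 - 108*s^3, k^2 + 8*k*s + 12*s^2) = k + 6*s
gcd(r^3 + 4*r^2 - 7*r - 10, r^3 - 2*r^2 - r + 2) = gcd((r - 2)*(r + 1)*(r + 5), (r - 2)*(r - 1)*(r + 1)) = r^2 - r - 2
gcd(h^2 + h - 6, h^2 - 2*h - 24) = 1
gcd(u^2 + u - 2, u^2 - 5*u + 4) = u - 1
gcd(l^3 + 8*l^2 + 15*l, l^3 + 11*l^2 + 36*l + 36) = l + 3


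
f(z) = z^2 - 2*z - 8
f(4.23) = 1.43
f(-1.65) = -1.98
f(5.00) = 7.00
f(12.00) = 112.00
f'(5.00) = 8.00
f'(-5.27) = -12.54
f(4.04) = 0.24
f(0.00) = -8.00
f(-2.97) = 6.76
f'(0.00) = -2.00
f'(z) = 2*z - 2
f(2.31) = -7.28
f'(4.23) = 6.46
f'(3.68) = 5.36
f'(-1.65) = -5.30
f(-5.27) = 30.31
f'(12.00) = 22.00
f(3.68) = -1.82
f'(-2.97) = -7.94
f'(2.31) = 2.62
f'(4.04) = 6.08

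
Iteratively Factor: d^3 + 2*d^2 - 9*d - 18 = (d + 3)*(d^2 - d - 6) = (d - 3)*(d + 3)*(d + 2)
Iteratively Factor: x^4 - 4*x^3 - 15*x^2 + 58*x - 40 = (x + 4)*(x^3 - 8*x^2 + 17*x - 10) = (x - 1)*(x + 4)*(x^2 - 7*x + 10) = (x - 2)*(x - 1)*(x + 4)*(x - 5)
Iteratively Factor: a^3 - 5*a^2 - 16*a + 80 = (a + 4)*(a^2 - 9*a + 20) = (a - 4)*(a + 4)*(a - 5)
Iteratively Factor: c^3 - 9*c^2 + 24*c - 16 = (c - 4)*(c^2 - 5*c + 4) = (c - 4)*(c - 1)*(c - 4)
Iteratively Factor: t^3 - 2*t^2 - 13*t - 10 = (t + 2)*(t^2 - 4*t - 5) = (t + 1)*(t + 2)*(t - 5)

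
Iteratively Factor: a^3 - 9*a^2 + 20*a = (a)*(a^2 - 9*a + 20) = a*(a - 4)*(a - 5)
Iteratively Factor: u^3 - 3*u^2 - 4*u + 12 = (u - 3)*(u^2 - 4) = (u - 3)*(u - 2)*(u + 2)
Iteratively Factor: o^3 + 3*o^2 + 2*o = (o + 2)*(o^2 + o) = o*(o + 2)*(o + 1)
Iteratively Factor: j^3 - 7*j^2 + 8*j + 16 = (j + 1)*(j^2 - 8*j + 16) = (j - 4)*(j + 1)*(j - 4)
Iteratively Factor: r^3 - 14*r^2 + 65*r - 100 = (r - 5)*(r^2 - 9*r + 20) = (r - 5)^2*(r - 4)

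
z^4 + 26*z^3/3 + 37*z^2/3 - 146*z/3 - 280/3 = (z - 7/3)*(z + 2)*(z + 4)*(z + 5)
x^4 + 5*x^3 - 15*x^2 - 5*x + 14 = (x - 2)*(x - 1)*(x + 1)*(x + 7)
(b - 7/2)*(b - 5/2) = b^2 - 6*b + 35/4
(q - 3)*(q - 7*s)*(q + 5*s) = q^3 - 2*q^2*s - 3*q^2 - 35*q*s^2 + 6*q*s + 105*s^2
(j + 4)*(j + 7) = j^2 + 11*j + 28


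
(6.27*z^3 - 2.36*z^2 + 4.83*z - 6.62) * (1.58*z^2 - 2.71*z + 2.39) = 9.9066*z^5 - 20.7205*z^4 + 29.0123*z^3 - 29.1893*z^2 + 29.4839*z - 15.8218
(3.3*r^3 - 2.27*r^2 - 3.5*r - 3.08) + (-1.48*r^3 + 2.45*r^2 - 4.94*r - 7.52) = 1.82*r^3 + 0.18*r^2 - 8.44*r - 10.6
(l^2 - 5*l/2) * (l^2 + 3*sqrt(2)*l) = l^4 - 5*l^3/2 + 3*sqrt(2)*l^3 - 15*sqrt(2)*l^2/2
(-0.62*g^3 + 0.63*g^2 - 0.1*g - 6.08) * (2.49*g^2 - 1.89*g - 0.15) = -1.5438*g^5 + 2.7405*g^4 - 1.3467*g^3 - 15.0447*g^2 + 11.5062*g + 0.912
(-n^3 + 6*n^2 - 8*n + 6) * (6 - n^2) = n^5 - 6*n^4 + 2*n^3 + 30*n^2 - 48*n + 36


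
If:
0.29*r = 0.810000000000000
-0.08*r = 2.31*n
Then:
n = -0.10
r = 2.79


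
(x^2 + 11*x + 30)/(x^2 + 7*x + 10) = (x + 6)/(x + 2)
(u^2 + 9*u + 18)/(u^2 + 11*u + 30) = (u + 3)/(u + 5)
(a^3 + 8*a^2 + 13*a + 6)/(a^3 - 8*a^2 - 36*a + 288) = (a^2 + 2*a + 1)/(a^2 - 14*a + 48)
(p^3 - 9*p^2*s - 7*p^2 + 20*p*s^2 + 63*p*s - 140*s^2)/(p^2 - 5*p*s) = p - 4*s - 7 + 28*s/p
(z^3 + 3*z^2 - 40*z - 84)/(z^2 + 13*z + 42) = (z^2 - 4*z - 12)/(z + 6)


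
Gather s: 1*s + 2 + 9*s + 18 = 10*s + 20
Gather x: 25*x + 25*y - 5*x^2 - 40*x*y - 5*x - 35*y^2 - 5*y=-5*x^2 + x*(20 - 40*y) - 35*y^2 + 20*y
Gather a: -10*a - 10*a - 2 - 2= -20*a - 4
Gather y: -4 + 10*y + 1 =10*y - 3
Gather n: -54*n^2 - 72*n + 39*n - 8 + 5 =-54*n^2 - 33*n - 3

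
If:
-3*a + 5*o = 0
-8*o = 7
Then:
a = -35/24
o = -7/8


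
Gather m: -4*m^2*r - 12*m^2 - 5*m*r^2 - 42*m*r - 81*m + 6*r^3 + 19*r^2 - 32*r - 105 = m^2*(-4*r - 12) + m*(-5*r^2 - 42*r - 81) + 6*r^3 + 19*r^2 - 32*r - 105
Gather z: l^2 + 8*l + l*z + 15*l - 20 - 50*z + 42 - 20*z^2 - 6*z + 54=l^2 + 23*l - 20*z^2 + z*(l - 56) + 76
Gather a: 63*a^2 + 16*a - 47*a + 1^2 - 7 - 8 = 63*a^2 - 31*a - 14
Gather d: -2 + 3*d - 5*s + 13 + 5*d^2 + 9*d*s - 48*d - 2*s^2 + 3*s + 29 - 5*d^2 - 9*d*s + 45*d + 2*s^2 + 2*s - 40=0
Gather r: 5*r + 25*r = 30*r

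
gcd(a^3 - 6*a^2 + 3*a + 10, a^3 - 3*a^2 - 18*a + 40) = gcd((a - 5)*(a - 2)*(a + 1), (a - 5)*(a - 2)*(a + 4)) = a^2 - 7*a + 10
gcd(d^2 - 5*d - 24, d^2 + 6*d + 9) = d + 3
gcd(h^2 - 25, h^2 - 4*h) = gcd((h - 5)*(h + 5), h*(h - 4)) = 1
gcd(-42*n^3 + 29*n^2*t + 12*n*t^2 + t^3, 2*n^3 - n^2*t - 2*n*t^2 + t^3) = -n + t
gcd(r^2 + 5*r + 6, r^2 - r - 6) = r + 2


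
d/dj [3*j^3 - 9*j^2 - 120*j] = 9*j^2 - 18*j - 120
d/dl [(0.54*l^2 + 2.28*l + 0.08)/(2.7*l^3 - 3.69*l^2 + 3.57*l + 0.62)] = (-1.458*l^4 - 12.312*l^3 + 9.693*l^2 + 1.26*l + 1.128)/(7.29*l^6 - 19.926*l^5 + 32.8941*l^4 - 22.9986*l^3 + 8.1693*l^2 + 4.4268*l + 0.3844)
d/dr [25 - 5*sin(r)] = -5*cos(r)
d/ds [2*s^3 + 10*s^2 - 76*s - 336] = 6*s^2 + 20*s - 76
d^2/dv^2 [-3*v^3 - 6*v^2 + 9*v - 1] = -18*v - 12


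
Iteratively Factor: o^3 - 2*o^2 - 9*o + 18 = (o - 3)*(o^2 + o - 6) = (o - 3)*(o - 2)*(o + 3)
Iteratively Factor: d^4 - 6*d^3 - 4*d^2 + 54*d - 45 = (d - 1)*(d^3 - 5*d^2 - 9*d + 45) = (d - 5)*(d - 1)*(d^2 - 9) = (d - 5)*(d - 3)*(d - 1)*(d + 3)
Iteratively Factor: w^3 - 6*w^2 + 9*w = (w - 3)*(w^2 - 3*w) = (w - 3)^2*(w)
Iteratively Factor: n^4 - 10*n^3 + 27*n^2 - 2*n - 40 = (n - 4)*(n^3 - 6*n^2 + 3*n + 10) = (n - 4)*(n - 2)*(n^2 - 4*n - 5) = (n - 5)*(n - 4)*(n - 2)*(n + 1)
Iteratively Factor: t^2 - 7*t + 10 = (t - 2)*(t - 5)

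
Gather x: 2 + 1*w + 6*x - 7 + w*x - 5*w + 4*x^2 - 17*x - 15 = -4*w + 4*x^2 + x*(w - 11) - 20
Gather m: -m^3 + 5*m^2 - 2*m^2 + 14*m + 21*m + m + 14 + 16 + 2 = -m^3 + 3*m^2 + 36*m + 32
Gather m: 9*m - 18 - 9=9*m - 27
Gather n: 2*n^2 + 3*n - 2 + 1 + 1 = 2*n^2 + 3*n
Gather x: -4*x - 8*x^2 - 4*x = -8*x^2 - 8*x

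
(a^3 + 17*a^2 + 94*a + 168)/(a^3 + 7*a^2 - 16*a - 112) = (a + 6)/(a - 4)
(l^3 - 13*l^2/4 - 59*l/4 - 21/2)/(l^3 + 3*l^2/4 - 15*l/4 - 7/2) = (l - 6)/(l - 2)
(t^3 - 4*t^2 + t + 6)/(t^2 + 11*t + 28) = (t^3 - 4*t^2 + t + 6)/(t^2 + 11*t + 28)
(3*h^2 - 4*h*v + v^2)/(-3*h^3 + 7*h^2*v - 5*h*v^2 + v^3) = 1/(-h + v)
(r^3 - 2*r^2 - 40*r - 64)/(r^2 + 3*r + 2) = (r^2 - 4*r - 32)/(r + 1)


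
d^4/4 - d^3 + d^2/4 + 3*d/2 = d*(d/4 + 1/4)*(d - 3)*(d - 2)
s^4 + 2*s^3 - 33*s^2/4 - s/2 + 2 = (s - 2)*(s - 1/2)*(s + 1/2)*(s + 4)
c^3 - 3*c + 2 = (c - 1)^2*(c + 2)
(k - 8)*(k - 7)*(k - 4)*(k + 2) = k^4 - 17*k^3 + 78*k^2 + 8*k - 448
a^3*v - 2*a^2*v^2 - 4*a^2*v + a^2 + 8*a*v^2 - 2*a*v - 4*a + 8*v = (a - 4)*(a - 2*v)*(a*v + 1)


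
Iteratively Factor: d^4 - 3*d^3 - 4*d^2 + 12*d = (d)*(d^3 - 3*d^2 - 4*d + 12) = d*(d - 3)*(d^2 - 4) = d*(d - 3)*(d + 2)*(d - 2)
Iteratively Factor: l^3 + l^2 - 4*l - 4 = (l - 2)*(l^2 + 3*l + 2) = (l - 2)*(l + 2)*(l + 1)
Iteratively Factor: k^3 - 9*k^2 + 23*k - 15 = (k - 1)*(k^2 - 8*k + 15) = (k - 5)*(k - 1)*(k - 3)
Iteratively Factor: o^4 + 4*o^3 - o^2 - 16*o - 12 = (o + 1)*(o^3 + 3*o^2 - 4*o - 12) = (o + 1)*(o + 3)*(o^2 - 4) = (o - 2)*(o + 1)*(o + 3)*(o + 2)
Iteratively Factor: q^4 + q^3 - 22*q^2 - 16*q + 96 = (q - 2)*(q^3 + 3*q^2 - 16*q - 48) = (q - 2)*(q + 4)*(q^2 - q - 12) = (q - 4)*(q - 2)*(q + 4)*(q + 3)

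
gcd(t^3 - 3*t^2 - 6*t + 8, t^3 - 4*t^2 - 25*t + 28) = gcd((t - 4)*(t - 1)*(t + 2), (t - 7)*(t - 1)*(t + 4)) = t - 1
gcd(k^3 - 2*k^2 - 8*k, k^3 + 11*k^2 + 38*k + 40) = k + 2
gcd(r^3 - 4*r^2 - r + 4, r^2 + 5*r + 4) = r + 1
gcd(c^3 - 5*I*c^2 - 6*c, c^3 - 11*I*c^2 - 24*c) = c^2 - 3*I*c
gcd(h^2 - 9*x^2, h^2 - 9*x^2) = -h^2 + 9*x^2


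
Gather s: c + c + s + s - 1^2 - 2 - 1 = 2*c + 2*s - 4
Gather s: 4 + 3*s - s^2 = -s^2 + 3*s + 4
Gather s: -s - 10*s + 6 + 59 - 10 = 55 - 11*s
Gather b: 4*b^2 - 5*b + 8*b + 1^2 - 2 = 4*b^2 + 3*b - 1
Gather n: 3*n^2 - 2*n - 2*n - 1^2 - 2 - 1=3*n^2 - 4*n - 4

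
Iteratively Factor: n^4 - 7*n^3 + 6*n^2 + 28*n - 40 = (n + 2)*(n^3 - 9*n^2 + 24*n - 20) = (n - 2)*(n + 2)*(n^2 - 7*n + 10) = (n - 2)^2*(n + 2)*(n - 5)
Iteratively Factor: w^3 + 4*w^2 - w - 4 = (w + 4)*(w^2 - 1) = (w - 1)*(w + 4)*(w + 1)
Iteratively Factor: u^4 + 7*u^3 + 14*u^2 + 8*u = (u + 2)*(u^3 + 5*u^2 + 4*u) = (u + 1)*(u + 2)*(u^2 + 4*u) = (u + 1)*(u + 2)*(u + 4)*(u)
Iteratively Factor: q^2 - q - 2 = (q + 1)*(q - 2)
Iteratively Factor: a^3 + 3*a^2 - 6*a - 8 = (a + 1)*(a^2 + 2*a - 8) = (a - 2)*(a + 1)*(a + 4)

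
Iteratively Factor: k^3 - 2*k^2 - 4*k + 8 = (k - 2)*(k^2 - 4) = (k - 2)^2*(k + 2)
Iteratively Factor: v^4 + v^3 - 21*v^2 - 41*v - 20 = (v + 1)*(v^3 - 21*v - 20) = (v - 5)*(v + 1)*(v^2 + 5*v + 4) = (v - 5)*(v + 1)^2*(v + 4)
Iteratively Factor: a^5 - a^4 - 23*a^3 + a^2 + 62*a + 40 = (a + 1)*(a^4 - 2*a^3 - 21*a^2 + 22*a + 40) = (a - 2)*(a + 1)*(a^3 - 21*a - 20) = (a - 5)*(a - 2)*(a + 1)*(a^2 + 5*a + 4) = (a - 5)*(a - 2)*(a + 1)*(a + 4)*(a + 1)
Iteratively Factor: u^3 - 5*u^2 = (u)*(u^2 - 5*u) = u*(u - 5)*(u)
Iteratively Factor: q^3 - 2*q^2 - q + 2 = (q + 1)*(q^2 - 3*q + 2) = (q - 1)*(q + 1)*(q - 2)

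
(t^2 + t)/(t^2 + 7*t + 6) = t/(t + 6)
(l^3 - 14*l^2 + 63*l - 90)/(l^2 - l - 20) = (l^2 - 9*l + 18)/(l + 4)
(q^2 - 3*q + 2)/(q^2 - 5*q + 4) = (q - 2)/(q - 4)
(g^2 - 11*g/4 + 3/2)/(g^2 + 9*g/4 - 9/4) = (g - 2)/(g + 3)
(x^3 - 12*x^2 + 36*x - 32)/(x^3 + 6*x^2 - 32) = (x^2 - 10*x + 16)/(x^2 + 8*x + 16)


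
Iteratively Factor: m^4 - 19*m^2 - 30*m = (m + 3)*(m^3 - 3*m^2 - 10*m) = m*(m + 3)*(m^2 - 3*m - 10) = m*(m + 2)*(m + 3)*(m - 5)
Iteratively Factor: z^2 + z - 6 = (z - 2)*(z + 3)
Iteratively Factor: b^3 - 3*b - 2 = (b + 1)*(b^2 - b - 2) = (b - 2)*(b + 1)*(b + 1)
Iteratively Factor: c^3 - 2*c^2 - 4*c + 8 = (c - 2)*(c^2 - 4) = (c - 2)^2*(c + 2)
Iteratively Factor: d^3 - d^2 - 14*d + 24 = (d - 3)*(d^2 + 2*d - 8) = (d - 3)*(d + 4)*(d - 2)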